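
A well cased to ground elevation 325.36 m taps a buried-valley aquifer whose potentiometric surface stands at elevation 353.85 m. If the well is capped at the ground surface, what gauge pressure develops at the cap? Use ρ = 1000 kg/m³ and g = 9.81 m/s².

Head above the cap: Δh = 353.85 − 325.36 = 28.49 m.
P = ρgΔh = 1000 × 9.81 × 28.49 = 279487 Pa ≈ 279 kPa.

P ≈ 279 kPa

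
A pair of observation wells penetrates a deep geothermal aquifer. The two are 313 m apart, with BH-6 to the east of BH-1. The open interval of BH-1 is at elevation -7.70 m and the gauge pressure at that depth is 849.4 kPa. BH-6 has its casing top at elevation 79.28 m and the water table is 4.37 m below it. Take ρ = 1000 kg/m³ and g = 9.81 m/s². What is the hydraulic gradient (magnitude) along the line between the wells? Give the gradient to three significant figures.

Pressure head at BH-1: ψ = P/(ρg) = 849.4×1000 / (1000 × 9.81) = 86.59 m.
Total head at BH-1: h = z + ψ = -7.70 + 86.59 = 78.89 m.
Total head at BH-6: h = 79.28 − 4.37 = 74.91 m.
Head difference: h(BH-1) − h(BH-6) = 78.89 − 74.91 = 3.98 m.
Hydraulic gradient: i = |Δh| / L = 3.98 / 313 = 0.0127.

i ≈ 0.0127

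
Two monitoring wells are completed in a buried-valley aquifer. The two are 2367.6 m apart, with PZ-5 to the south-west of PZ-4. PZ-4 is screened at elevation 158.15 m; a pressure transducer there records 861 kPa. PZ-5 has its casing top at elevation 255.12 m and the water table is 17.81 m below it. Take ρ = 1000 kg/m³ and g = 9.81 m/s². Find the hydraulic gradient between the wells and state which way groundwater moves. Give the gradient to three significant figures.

Pressure head at PZ-4: ψ = P/(ρg) = 861×1000 / (1000 × 9.81) = 87.77 m.
Total head at PZ-4: h = z + ψ = 158.15 + 87.77 = 245.92 m.
Total head at PZ-5: h = 255.12 − 17.81 = 237.31 m.
Head difference: h(PZ-4) − h(PZ-5) = 245.92 − 237.31 = 8.61 m.
Hydraulic gradient: i = |Δh| / L = 8.61 / 2367.6 = 0.00364.
Flow is from higher to lower head: from PZ-4 toward PZ-5, i.e. toward the south-west.

i ≈ 0.00364; groundwater flows toward the south-west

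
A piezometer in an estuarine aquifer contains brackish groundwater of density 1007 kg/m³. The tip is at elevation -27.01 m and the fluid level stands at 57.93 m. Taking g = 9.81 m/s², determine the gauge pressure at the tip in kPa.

P ≈ 839 kPa

Pressure head ψ = h − z = 57.93 − (-27.01) = 84.94 m.
P = ρgψ = 1007 × 9.81 × 84.94 = 839094 Pa ≈ 839 kPa.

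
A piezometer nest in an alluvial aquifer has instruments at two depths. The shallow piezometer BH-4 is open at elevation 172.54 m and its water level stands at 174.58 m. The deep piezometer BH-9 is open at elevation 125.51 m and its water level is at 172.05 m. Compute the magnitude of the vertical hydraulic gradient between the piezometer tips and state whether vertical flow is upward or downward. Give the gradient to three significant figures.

|i_v| ≈ 0.0538; vertical flow is downward

Total head at BH-4: h = 174.58 m (water level in the standpipe).
Total head at BH-9: h = 172.05 m.
Δh = h(BH-4) − h(BH-9) = 174.58 − 172.05 = 2.53 m.
Vertical separation Δz = 172.54 − 125.51 = 47.03 m.
|i_v| = |Δh| / Δz = 2.53 / 47.03 = 0.0538.
Head is higher in the shallow piezometer, so vertical flow is downward (recharge condition).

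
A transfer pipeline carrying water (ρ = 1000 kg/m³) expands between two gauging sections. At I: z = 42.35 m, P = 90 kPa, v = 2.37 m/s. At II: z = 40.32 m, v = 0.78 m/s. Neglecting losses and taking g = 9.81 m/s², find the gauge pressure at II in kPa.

Pressure head at I: ψ₁ = P₁/(ρg) = 90×1000 / (1000 × 9.81) = 9.17 m.
Velocity heads: v₁²/2g = 2.37²/19.62 = 0.286 m; v₂²/2g = 0.78²/19.62 = 0.031 m.
Total head H = z₁ + ψ₁ + v₁²/2g = 42.35 + 9.17 + 0.286 = 51.81 m.
ψ₂ = H − z₂ − v₂²/2g = 51.81 − 40.32 − 0.031 = 11.46 m.
P₂ = ρgψ₂ = 1000 × 9.81 × 11.46 ≈ 112 kPa.

P₂ ≈ 112 kPa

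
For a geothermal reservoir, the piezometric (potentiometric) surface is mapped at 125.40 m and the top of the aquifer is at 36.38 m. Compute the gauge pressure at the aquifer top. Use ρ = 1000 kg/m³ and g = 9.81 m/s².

Pressure head at the aquifer top: ψ = h − z = 125.40 − 36.38 = 89.02 m.
P = ρgψ = 1000 × 9.81 × 89.02 = 873286 Pa ≈ 873 kPa.

P ≈ 873 kPa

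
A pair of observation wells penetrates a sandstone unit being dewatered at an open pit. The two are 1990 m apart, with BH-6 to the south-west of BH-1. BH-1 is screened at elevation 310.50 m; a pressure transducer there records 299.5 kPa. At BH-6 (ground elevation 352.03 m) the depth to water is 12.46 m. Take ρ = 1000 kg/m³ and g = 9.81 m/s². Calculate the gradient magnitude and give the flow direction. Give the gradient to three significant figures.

Pressure head at BH-1: ψ = P/(ρg) = 299.5×1000 / (1000 × 9.81) = 30.53 m.
Total head at BH-1: h = z + ψ = 310.50 + 30.53 = 341.03 m.
Total head at BH-6: h = 352.03 − 12.46 = 339.57 m.
Head difference: h(BH-1) − h(BH-6) = 341.03 − 339.57 = 1.46 m.
Hydraulic gradient: i = |Δh| / L = 1.46 / 1990 = 0.000734.
Flow is from higher to lower head: from BH-1 toward BH-6, i.e. toward the south-west.

i ≈ 0.000734; groundwater flows toward the south-west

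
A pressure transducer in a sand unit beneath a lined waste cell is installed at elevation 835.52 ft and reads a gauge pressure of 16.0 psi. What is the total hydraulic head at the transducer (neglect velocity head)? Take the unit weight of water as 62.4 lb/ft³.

h ≈ 872.44 ft

ψ = 144·P/γ = 144 × 16.0 / 62.4 = 36.92 ft.
h = z + ψ = 835.52 + 36.92 = 872.44 ft.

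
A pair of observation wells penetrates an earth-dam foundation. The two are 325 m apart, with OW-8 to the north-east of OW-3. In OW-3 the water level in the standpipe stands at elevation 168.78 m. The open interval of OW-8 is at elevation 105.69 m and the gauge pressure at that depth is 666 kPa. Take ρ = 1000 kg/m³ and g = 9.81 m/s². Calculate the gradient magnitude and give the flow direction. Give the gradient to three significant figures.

i ≈ 0.0148; groundwater flows toward the south-west

Total head at OW-3: h = 168.78 m (water level in the piezometer is the total head).
Pressure head at OW-8: ψ = P/(ρg) = 666×1000 / (1000 × 9.81) = 67.89 m.
Total head at OW-8: h = z + ψ = 105.69 + 67.89 = 173.58 m.
Head difference: h(OW-3) − h(OW-8) = 168.78 − 173.58 = -4.80 m.
Hydraulic gradient: i = |Δh| / L = 4.80 / 325 = 0.0148.
Flow is from higher to lower head: from OW-8 toward OW-3, i.e. toward the south-west.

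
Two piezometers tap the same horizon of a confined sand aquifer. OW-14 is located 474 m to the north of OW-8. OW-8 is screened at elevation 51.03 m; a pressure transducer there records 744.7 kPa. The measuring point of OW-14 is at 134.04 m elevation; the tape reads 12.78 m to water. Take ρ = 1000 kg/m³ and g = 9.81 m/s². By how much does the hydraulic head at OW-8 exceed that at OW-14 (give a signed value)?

Δh ≈ 5.68 m

Pressure head at OW-8: ψ = P/(ρg) = 744.7×1000 / (1000 × 9.81) = 75.91 m.
Total head at OW-8: h = z + ψ = 51.03 + 75.91 = 126.94 m.
Total head at OW-14: h = 134.04 − 12.78 = 121.26 m.
Head difference: h(OW-8) − h(OW-14) = 126.94 − 121.26 = 5.68 m.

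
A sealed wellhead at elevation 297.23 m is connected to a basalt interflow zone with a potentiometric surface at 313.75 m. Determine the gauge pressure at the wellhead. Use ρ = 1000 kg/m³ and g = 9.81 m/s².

P ≈ 162 kPa

Head above the cap: Δh = 313.75 − 297.23 = 16.52 m.
P = ρgΔh = 1000 × 9.81 × 16.52 = 162061 Pa ≈ 162 kPa.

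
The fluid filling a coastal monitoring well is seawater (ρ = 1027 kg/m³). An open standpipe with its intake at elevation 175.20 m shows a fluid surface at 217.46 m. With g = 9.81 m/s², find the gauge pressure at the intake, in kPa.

P ≈ 426 kPa

Pressure head ψ = h − z = 217.46 − 175.20 = 42.26 m.
P = ρgψ = 1027 × 9.81 × 42.26 = 425764 Pa ≈ 426 kPa.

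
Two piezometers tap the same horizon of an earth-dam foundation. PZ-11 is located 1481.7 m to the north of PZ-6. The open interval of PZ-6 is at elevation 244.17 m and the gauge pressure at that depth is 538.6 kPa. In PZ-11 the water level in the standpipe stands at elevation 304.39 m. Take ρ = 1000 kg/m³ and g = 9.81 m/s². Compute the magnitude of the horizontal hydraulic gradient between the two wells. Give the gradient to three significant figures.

Pressure head at PZ-6: ψ = P/(ρg) = 538.6×1000 / (1000 × 9.81) = 54.90 m.
Total head at PZ-6: h = z + ψ = 244.17 + 54.90 = 299.07 m.
Total head at PZ-11: h = 304.39 m (water level in the piezometer is the total head).
Head difference: h(PZ-6) − h(PZ-11) = 299.07 − 304.39 = -5.32 m.
Hydraulic gradient: i = |Δh| / L = 5.32 / 1481.7 = 0.00359.

i ≈ 0.00359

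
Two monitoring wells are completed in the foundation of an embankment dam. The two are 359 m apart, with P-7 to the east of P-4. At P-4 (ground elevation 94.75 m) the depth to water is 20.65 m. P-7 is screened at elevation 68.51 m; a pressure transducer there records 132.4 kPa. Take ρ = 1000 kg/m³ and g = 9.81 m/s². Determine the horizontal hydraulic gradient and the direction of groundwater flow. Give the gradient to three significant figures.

i ≈ 0.0220; groundwater flows toward the west

Total head at P-4: h = 94.75 − 20.65 = 74.10 m.
Pressure head at P-7: ψ = P/(ρg) = 132.4×1000 / (1000 × 9.81) = 13.50 m.
Total head at P-7: h = z + ψ = 68.51 + 13.50 = 82.01 m.
Head difference: h(P-4) − h(P-7) = 74.10 − 82.01 = -7.91 m.
Hydraulic gradient: i = |Δh| / L = 7.91 / 359 = 0.0220.
Flow is from higher to lower head: from P-7 toward P-4, i.e. toward the west.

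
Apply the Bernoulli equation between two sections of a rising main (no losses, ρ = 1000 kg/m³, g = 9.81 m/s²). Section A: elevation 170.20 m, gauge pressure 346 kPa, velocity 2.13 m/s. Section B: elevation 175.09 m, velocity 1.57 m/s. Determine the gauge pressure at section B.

Pressure head at A: ψ₁ = P₁/(ρg) = 346×1000 / (1000 × 9.81) = 35.27 m.
Velocity heads: v₁²/2g = 2.13²/19.62 = 0.231 m; v₂²/2g = 1.57²/19.62 = 0.126 m.
Total head H = z₁ + ψ₁ + v₁²/2g = 170.20 + 35.27 + 0.231 = 205.70 m.
ψ₂ = H − z₂ − v₂²/2g = 205.70 − 175.09 − 0.126 = 30.48 m.
P₂ = ρgψ₂ = 1000 × 9.81 × 30.48 ≈ 299 kPa.

P₂ ≈ 299 kPa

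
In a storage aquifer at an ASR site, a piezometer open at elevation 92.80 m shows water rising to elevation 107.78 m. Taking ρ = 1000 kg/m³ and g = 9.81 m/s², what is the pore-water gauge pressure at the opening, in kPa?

P ≈ 147 kPa

Pressure head ψ = h − z = 107.78 − 92.80 = 14.98 m.
P = ρgψ = 1000 × 9.81 × 14.98 = 146954 Pa ≈ 147 kPa.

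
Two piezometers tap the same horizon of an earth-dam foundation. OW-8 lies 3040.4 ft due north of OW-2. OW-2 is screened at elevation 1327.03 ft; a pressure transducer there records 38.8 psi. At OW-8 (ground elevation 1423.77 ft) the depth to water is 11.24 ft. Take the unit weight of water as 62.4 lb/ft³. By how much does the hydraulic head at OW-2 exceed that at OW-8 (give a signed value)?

Δh ≈ 4.04 ft

Pressure head at OW-2: ψ = 144·P/γ = 144 × 38.8 / 62.4 = 89.54 ft.
Total head at OW-2: h = z + ψ = 1327.03 + 89.54 = 1416.57 ft.
Total head at OW-8: h = 1423.77 − 11.24 = 1412.53 ft.
Head difference: h(OW-2) − h(OW-8) = 1416.57 − 1412.53 = 4.04 ft.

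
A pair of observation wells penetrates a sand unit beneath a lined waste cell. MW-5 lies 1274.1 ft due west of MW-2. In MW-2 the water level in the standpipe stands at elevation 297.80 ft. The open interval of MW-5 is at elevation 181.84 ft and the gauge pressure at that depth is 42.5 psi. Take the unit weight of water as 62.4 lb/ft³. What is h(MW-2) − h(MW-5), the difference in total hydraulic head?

Total head at MW-2: h = 297.80 ft (water level in the piezometer is the total head).
Pressure head at MW-5: ψ = 144·P/γ = 144 × 42.5 / 62.4 = 98.08 ft.
Total head at MW-5: h = z + ψ = 181.84 + 98.08 = 279.92 ft.
Head difference: h(MW-2) − h(MW-5) = 297.80 − 279.92 = 17.88 ft.

Δh ≈ 17.88 ft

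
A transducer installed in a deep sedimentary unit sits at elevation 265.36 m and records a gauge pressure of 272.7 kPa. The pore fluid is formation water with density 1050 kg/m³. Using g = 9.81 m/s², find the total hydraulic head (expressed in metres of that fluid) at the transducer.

h ≈ 291.83 m

ψ = P/(ρg) = 272.7×1000 / (1050 × 9.81) = 26.47 m.
h = z + ψ = 265.36 + 26.47 = 291.83 m.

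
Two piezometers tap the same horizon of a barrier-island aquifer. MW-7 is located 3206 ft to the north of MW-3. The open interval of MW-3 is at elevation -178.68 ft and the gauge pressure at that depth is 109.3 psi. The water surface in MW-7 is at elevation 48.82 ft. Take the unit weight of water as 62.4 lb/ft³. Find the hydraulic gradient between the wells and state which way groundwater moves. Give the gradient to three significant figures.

i ≈ 0.00771; groundwater flows toward the north

Pressure head at MW-3: ψ = 144·P/γ = 144 × 109.3 / 62.4 = 252.23 ft.
Total head at MW-3: h = z + ψ = -178.68 + 252.23 = 73.55 ft.
Total head at MW-7: h = 48.82 ft (water level in the piezometer is the total head).
Head difference: h(MW-3) − h(MW-7) = 73.55 − 48.82 = 24.73 ft.
Hydraulic gradient: i = |Δh| / L = 24.73 / 3206 = 0.00771.
Flow is from higher to lower head: from MW-3 toward MW-7, i.e. toward the north.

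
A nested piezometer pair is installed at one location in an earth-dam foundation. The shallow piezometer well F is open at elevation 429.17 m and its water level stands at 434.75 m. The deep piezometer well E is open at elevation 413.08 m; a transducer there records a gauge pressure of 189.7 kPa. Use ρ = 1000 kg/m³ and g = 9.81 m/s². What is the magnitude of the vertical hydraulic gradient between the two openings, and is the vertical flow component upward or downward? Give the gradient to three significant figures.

|i_v| ≈ 0.145; vertical flow is downward

Total head at well F: h = 434.75 m (water level in the standpipe).
Pressure head at well E: ψ = P/(ρg) = 189.7×1000 / (1000 × 9.81) = 19.34 m.
Total head at well E: h = z + ψ = 413.08 + 19.34 = 432.42 m.
Δh = h(well F) − h(well E) = 434.75 − 432.42 = 2.33 m.
Vertical separation Δz = 429.17 − 413.08 = 16.09 m.
|i_v| = |Δh| / Δz = 2.33 / 16.09 = 0.145.
Head is higher in the shallow piezometer, so vertical flow is downward (recharge condition).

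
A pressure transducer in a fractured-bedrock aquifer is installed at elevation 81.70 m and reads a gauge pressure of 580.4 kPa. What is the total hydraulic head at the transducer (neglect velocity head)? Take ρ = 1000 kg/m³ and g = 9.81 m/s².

ψ = P/(ρg) = 580.4×1000 / (1000 × 9.81) = 59.16 m.
h = z + ψ = 81.70 + 59.16 = 140.86 m.

h ≈ 140.86 m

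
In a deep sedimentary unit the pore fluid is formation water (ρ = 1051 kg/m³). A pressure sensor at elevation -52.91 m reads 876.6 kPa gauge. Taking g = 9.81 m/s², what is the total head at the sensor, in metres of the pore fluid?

ψ = P/(ρg) = 876.6×1000 / (1051 × 9.81) = 85.02 m.
h = z + ψ = -52.91 + 85.02 = 32.11 m.

h ≈ 32.11 m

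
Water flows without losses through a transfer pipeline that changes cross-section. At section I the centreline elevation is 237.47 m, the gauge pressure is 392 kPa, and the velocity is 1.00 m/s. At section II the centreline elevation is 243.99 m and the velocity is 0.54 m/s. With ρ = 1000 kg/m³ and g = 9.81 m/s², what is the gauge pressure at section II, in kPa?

P₂ ≈ 328 kPa

Pressure head at I: ψ₁ = P₁/(ρg) = 392×1000 / (1000 × 9.81) = 39.96 m.
Velocity heads: v₁²/2g = 1.00²/19.62 = 0.051 m; v₂²/2g = 0.54²/19.62 = 0.015 m.
Total head H = z₁ + ψ₁ + v₁²/2g = 237.47 + 39.96 + 0.051 = 277.48 m.
ψ₂ = H − z₂ − v₂²/2g = 277.48 − 243.99 − 0.015 = 33.48 m.
P₂ = ρgψ₂ = 1000 × 9.81 × 33.48 ≈ 328 kPa.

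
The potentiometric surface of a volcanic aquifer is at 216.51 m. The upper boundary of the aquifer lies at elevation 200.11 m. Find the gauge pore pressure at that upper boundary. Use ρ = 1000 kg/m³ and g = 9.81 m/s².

P ≈ 161 kPa

Pressure head at the aquifer top: ψ = h − z = 216.51 − 200.11 = 16.40 m.
P = ρgψ = 1000 × 9.81 × 16.40 = 160884 Pa ≈ 161 kPa.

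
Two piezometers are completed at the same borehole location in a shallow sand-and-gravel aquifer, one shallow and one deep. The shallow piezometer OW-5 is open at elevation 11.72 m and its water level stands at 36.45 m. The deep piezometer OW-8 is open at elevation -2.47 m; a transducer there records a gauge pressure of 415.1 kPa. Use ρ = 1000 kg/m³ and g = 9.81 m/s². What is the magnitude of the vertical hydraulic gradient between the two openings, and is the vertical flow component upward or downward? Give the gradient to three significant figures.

Total head at OW-5: h = 36.45 m (water level in the standpipe).
Pressure head at OW-8: ψ = P/(ρg) = 415.1×1000 / (1000 × 9.81) = 42.31 m.
Total head at OW-8: h = z + ψ = -2.47 + 42.31 = 39.84 m.
Δh = h(OW-5) − h(OW-8) = 36.45 − 39.84 = -3.39 m.
Vertical separation Δz = 11.72 − (-2.47) = 14.19 m.
|i_v| = |Δh| / Δz = 3.39 / 14.19 = 0.239.
Head is higher in the deep piezometer, so vertical flow is upward (discharge condition).

|i_v| ≈ 0.239; vertical flow is upward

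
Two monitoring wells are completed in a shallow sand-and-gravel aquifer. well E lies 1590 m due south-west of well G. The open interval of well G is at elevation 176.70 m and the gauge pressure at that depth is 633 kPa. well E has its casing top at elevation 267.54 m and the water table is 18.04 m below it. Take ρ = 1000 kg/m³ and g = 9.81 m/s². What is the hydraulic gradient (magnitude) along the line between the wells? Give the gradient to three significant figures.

Pressure head at well G: ψ = P/(ρg) = 633×1000 / (1000 × 9.81) = 64.53 m.
Total head at well G: h = z + ψ = 176.70 + 64.53 = 241.23 m.
Total head at well E: h = 267.54 − 18.04 = 249.50 m.
Head difference: h(well G) − h(well E) = 241.23 − 249.50 = -8.27 m.
Hydraulic gradient: i = |Δh| / L = 8.27 / 1590 = 0.00520.

i ≈ 0.00520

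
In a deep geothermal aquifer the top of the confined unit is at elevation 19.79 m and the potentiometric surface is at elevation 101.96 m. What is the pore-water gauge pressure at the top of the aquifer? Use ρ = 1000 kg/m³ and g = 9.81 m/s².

P ≈ 806 kPa

Pressure head at the aquifer top: ψ = h − z = 101.96 − 19.79 = 82.17 m.
P = ρgψ = 1000 × 9.81 × 82.17 = 806088 Pa ≈ 806 kPa.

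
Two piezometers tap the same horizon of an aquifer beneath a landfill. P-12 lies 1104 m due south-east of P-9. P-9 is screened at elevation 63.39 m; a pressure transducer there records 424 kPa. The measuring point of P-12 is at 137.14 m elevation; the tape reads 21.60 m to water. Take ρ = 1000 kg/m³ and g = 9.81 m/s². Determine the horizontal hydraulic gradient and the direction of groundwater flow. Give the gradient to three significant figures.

i ≈ 0.00809; groundwater flows toward the north-west

Pressure head at P-9: ψ = P/(ρg) = 424×1000 / (1000 × 9.81) = 43.22 m.
Total head at P-9: h = z + ψ = 63.39 + 43.22 = 106.61 m.
Total head at P-12: h = 137.14 − 21.60 = 115.54 m.
Head difference: h(P-9) − h(P-12) = 106.61 − 115.54 = -8.93 m.
Hydraulic gradient: i = |Δh| / L = 8.93 / 1104 = 0.00809.
Flow is from higher to lower head: from P-12 toward P-9, i.e. toward the north-west.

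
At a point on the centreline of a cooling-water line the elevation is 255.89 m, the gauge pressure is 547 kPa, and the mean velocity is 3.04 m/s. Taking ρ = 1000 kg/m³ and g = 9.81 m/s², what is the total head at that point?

h ≈ 312.12 m

Pressure head ψ = P/(ρg) = 547×1000 / (1000 × 9.81) = 55.76 m.
Velocity head = v²/(2g) = 3.04² / (2 × 9.81) = 0.471 m.
h = z + ψ + v²/(2g) = 255.89 + 55.76 + 0.471 = 312.12 m.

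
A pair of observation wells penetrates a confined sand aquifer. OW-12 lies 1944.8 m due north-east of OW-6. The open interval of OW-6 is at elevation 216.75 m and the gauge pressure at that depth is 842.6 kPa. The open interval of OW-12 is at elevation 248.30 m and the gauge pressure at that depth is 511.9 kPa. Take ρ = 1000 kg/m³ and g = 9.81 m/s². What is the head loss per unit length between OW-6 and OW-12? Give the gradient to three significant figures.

i ≈ 0.00111 m/m

Pressure head at OW-6: ψ = P/(ρg) = 842.6×1000 / (1000 × 9.81) = 85.89 m.
Total head at OW-6: h = z + ψ = 216.75 + 85.89 = 302.64 m.
Pressure head at OW-12: ψ = P/(ρg) = 511.9×1000 / (1000 × 9.81) = 52.18 m.
Total head at OW-12: h = z + ψ = 248.30 + 52.18 = 300.48 m.
Head difference: h(OW-6) − h(OW-12) = 302.64 − 300.48 = 2.16 m.
Hydraulic gradient: i = |Δh| / L = 2.16 / 1944.8 = 0.00111.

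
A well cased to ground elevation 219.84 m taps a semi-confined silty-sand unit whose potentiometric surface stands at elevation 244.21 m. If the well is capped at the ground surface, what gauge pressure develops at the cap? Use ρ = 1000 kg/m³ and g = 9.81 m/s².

P ≈ 239 kPa

Head above the cap: Δh = 244.21 − 219.84 = 24.37 m.
P = ρgΔh = 1000 × 9.81 × 24.37 = 239070 Pa ≈ 239 kPa.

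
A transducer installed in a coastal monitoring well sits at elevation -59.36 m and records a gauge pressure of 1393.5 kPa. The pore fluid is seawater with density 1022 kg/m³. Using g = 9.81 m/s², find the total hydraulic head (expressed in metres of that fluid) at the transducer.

h ≈ 79.63 m

ψ = P/(ρg) = 1393.5×1000 / (1022 × 9.81) = 138.99 m.
h = z + ψ = -59.36 + 138.99 = 79.63 m.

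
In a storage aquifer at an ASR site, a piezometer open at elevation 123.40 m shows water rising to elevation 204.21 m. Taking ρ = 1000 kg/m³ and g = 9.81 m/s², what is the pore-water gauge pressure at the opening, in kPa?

P ≈ 793 kPa

Pressure head ψ = h − z = 204.21 − 123.40 = 80.81 m.
P = ρgψ = 1000 × 9.81 × 80.81 = 792746 Pa ≈ 793 kPa.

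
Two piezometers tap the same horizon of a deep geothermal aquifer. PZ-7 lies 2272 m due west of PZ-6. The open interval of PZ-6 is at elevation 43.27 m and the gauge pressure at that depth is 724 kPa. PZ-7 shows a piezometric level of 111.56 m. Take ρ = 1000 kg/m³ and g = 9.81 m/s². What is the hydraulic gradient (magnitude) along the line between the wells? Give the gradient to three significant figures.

i ≈ 0.00243

Pressure head at PZ-6: ψ = P/(ρg) = 724×1000 / (1000 × 9.81) = 73.80 m.
Total head at PZ-6: h = z + ψ = 43.27 + 73.80 = 117.07 m.
Total head at PZ-7: h = 111.56 m (water level in the piezometer is the total head).
Head difference: h(PZ-6) − h(PZ-7) = 117.07 − 111.56 = 5.51 m.
Hydraulic gradient: i = |Δh| / L = 5.51 / 2272 = 0.00243.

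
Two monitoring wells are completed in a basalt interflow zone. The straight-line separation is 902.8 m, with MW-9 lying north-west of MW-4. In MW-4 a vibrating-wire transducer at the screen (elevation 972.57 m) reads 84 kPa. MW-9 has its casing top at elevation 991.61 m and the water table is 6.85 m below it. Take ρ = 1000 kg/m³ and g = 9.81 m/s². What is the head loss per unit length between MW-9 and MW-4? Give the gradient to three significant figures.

Pressure head at MW-4: ψ = P/(ρg) = 84×1000 / (1000 × 9.81) = 8.56 m.
Total head at MW-4: h = z + ψ = 972.57 + 8.56 = 981.13 m.
Total head at MW-9: h = 991.61 − 6.85 = 984.76 m.
Head difference: h(MW-4) − h(MW-9) = 981.13 − 984.76 = -3.63 m.
Hydraulic gradient: i = |Δh| / L = 3.63 / 902.8 = 0.00402.

i ≈ 0.00402 m/m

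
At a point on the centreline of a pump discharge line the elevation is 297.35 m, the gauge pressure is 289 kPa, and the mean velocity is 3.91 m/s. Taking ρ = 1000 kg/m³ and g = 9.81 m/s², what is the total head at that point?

Pressure head ψ = P/(ρg) = 289×1000 / (1000 × 9.81) = 29.46 m.
Velocity head = v²/(2g) = 3.91² / (2 × 9.81) = 0.779 m.
h = z + ψ + v²/(2g) = 297.35 + 29.46 + 0.779 = 327.59 m.

h ≈ 327.59 m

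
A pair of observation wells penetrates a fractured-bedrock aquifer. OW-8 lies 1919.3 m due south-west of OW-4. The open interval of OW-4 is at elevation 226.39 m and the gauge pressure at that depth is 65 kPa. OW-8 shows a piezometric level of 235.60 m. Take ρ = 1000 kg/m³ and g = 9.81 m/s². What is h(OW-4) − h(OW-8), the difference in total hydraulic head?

Δh ≈ -2.58 m

Pressure head at OW-4: ψ = P/(ρg) = 65×1000 / (1000 × 9.81) = 6.63 m.
Total head at OW-4: h = z + ψ = 226.39 + 6.63 = 233.02 m.
Total head at OW-8: h = 235.60 m (water level in the piezometer is the total head).
Head difference: h(OW-4) − h(OW-8) = 233.02 − 235.60 = -2.58 m.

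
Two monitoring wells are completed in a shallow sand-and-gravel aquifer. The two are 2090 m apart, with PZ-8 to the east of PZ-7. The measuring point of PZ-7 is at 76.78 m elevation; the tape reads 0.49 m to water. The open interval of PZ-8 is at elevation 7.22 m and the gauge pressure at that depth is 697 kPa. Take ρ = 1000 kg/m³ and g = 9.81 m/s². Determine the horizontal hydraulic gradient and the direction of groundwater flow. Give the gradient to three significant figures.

i ≈ 0.000947; groundwater flows toward the west

Total head at PZ-7: h = 76.78 − 0.49 = 76.29 m.
Pressure head at PZ-8: ψ = P/(ρg) = 697×1000 / (1000 × 9.81) = 71.05 m.
Total head at PZ-8: h = z + ψ = 7.22 + 71.05 = 78.27 m.
Head difference: h(PZ-7) − h(PZ-8) = 76.29 − 78.27 = -1.98 m.
Hydraulic gradient: i = |Δh| / L = 1.98 / 2090 = 0.000947.
Flow is from higher to lower head: from PZ-8 toward PZ-7, i.e. toward the west.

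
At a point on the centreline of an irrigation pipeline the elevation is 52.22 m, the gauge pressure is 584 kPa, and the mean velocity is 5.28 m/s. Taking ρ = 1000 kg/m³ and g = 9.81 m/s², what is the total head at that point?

Pressure head ψ = P/(ρg) = 584×1000 / (1000 × 9.81) = 59.53 m.
Velocity head = v²/(2g) = 5.28² / (2 × 9.81) = 1.421 m.
h = z + ψ + v²/(2g) = 52.22 + 59.53 + 1.421 = 113.17 m.

h ≈ 113.17 m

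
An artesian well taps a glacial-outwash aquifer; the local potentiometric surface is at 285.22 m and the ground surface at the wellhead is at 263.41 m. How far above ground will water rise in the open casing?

Water rises to the potentiometric surface, so the rise above ground = 285.22 − 263.41 = 21.81 m.

≈ 21.81 m above ground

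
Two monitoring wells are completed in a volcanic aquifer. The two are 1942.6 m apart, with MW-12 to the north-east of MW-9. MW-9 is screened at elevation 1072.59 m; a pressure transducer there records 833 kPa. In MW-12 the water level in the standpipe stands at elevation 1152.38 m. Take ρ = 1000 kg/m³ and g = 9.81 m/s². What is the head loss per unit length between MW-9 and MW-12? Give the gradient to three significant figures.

i ≈ 0.00264 m/m

Pressure head at MW-9: ψ = P/(ρg) = 833×1000 / (1000 × 9.81) = 84.91 m.
Total head at MW-9: h = z + ψ = 1072.59 + 84.91 = 1157.50 m.
Total head at MW-12: h = 1152.38 m (water level in the piezometer is the total head).
Head difference: h(MW-9) − h(MW-12) = 1157.50 − 1152.38 = 5.12 m.
Hydraulic gradient: i = |Δh| / L = 5.12 / 1942.6 = 0.00264.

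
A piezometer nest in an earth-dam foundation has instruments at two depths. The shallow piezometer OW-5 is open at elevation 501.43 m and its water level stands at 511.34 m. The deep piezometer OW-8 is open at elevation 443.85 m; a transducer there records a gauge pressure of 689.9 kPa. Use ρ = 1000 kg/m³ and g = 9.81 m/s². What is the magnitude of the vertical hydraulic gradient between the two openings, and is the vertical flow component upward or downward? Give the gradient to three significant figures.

Total head at OW-5: h = 511.34 m (water level in the standpipe).
Pressure head at OW-8: ψ = P/(ρg) = 689.9×1000 / (1000 × 9.81) = 70.33 m.
Total head at OW-8: h = z + ψ = 443.85 + 70.33 = 514.18 m.
Δh = h(OW-5) − h(OW-8) = 511.34 − 514.18 = -2.84 m.
Vertical separation Δz = 501.43 − 443.85 = 57.58 m.
|i_v| = |Δh| / Δz = 2.84 / 57.58 = 0.0493.
Head is higher in the deep piezometer, so vertical flow is upward (discharge condition).

|i_v| ≈ 0.0493; vertical flow is upward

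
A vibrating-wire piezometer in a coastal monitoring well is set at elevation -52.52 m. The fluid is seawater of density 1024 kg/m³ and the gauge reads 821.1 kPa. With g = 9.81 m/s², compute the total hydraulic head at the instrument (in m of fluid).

h ≈ 29.22 m

ψ = P/(ρg) = 821.1×1000 / (1024 × 9.81) = 81.74 m.
h = z + ψ = -52.52 + 81.74 = 29.22 m.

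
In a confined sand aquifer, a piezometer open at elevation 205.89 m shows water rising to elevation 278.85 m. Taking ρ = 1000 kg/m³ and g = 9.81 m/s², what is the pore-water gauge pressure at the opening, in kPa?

P ≈ 716 kPa

Pressure head ψ = h − z = 278.85 − 205.89 = 72.96 m.
P = ρgψ = 1000 × 9.81 × 72.96 = 715738 Pa ≈ 716 kPa.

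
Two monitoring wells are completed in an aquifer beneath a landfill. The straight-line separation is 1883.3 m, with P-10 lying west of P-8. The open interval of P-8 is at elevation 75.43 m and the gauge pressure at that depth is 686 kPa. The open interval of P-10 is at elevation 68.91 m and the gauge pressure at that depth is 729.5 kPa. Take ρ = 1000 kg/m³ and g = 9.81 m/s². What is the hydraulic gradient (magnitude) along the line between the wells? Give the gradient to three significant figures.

i ≈ 0.00111

Pressure head at P-8: ψ = P/(ρg) = 686×1000 / (1000 × 9.81) = 69.93 m.
Total head at P-8: h = z + ψ = 75.43 + 69.93 = 145.36 m.
Pressure head at P-10: ψ = P/(ρg) = 729.5×1000 / (1000 × 9.81) = 74.36 m.
Total head at P-10: h = z + ψ = 68.91 + 74.36 = 143.27 m.
Head difference: h(P-8) − h(P-10) = 145.36 − 143.27 = 2.09 m.
Hydraulic gradient: i = |Δh| / L = 2.09 / 1883.3 = 0.00111.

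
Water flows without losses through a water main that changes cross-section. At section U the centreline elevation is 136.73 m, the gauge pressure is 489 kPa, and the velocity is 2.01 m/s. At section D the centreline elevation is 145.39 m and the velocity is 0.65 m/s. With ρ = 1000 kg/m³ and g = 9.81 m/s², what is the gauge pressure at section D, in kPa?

Pressure head at U: ψ₁ = P₁/(ρg) = 489×1000 / (1000 × 9.81) = 49.85 m.
Velocity heads: v₁²/2g = 2.01²/19.62 = 0.206 m; v₂²/2g = 0.65²/19.62 = 0.022 m.
Total head H = z₁ + ψ₁ + v₁²/2g = 136.73 + 49.85 + 0.206 = 186.79 m.
ψ₂ = H − z₂ − v₂²/2g = 186.79 − 145.39 − 0.022 = 41.38 m.
P₂ = ρgψ₂ = 1000 × 9.81 × 41.38 ≈ 406 kPa.

P₂ ≈ 406 kPa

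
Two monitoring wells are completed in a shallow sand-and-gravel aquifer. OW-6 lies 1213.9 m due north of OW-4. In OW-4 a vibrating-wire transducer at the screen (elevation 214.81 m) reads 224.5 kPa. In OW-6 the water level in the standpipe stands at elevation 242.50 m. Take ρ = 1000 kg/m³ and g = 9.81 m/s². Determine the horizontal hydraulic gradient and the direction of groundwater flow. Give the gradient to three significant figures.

Pressure head at OW-4: ψ = P/(ρg) = 224.5×1000 / (1000 × 9.81) = 22.88 m.
Total head at OW-4: h = z + ψ = 214.81 + 22.88 = 237.69 m.
Total head at OW-6: h = 242.50 m (water level in the piezometer is the total head).
Head difference: h(OW-4) − h(OW-6) = 237.69 − 242.50 = -4.81 m.
Hydraulic gradient: i = |Δh| / L = 4.81 / 1213.9 = 0.00396.
Flow is from higher to lower head: from OW-6 toward OW-4, i.e. toward the south.

i ≈ 0.00396; groundwater flows toward the south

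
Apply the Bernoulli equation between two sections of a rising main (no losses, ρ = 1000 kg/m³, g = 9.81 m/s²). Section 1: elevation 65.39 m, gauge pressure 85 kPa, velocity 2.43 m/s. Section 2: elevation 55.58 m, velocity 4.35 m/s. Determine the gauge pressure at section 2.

P₂ ≈ 175 kPa

Pressure head at 1: ψ₁ = P₁/(ρg) = 85×1000 / (1000 × 9.81) = 8.66 m.
Velocity heads: v₁²/2g = 2.43²/19.62 = 0.301 m; v₂²/2g = 4.35²/19.62 = 0.964 m.
Total head H = z₁ + ψ₁ + v₁²/2g = 65.39 + 8.66 + 0.301 = 74.35 m.
ψ₂ = H − z₂ − v₂²/2g = 74.35 − 55.58 − 0.964 = 17.81 m.
P₂ = ρgψ₂ = 1000 × 9.81 × 17.81 ≈ 175 kPa.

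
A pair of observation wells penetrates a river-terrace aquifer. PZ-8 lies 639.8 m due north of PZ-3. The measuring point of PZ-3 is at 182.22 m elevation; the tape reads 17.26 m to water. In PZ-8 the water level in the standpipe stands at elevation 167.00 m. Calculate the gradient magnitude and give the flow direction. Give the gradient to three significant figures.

Total head at PZ-3: h = 182.22 − 17.26 = 164.96 m.
Total head at PZ-8: h = 167.00 m (water level in the piezometer is the total head).
Head difference: h(PZ-3) − h(PZ-8) = 164.96 − 167.00 = -2.04 m.
Hydraulic gradient: i = |Δh| / L = 2.04 / 639.8 = 0.00319.
Flow is from higher to lower head: from PZ-8 toward PZ-3, i.e. toward the south.

i ≈ 0.00319; groundwater flows toward the south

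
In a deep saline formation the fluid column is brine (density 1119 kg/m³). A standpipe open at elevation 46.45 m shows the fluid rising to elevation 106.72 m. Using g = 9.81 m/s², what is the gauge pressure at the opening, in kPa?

P ≈ 662 kPa

Pressure head ψ = h − z = 106.72 − 46.45 = 60.27 m.
P = ρgψ = 1119 × 9.81 × 60.27 = 661607 Pa ≈ 662 kPa.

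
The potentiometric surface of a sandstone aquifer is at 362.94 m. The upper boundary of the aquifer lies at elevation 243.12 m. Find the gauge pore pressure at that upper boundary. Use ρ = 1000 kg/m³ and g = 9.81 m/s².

Pressure head at the aquifer top: ψ = h − z = 362.94 − 243.12 = 119.82 m.
P = ρgψ = 1000 × 9.81 × 119.82 = 1175434 Pa ≈ 1180 kPa.

P ≈ 1180 kPa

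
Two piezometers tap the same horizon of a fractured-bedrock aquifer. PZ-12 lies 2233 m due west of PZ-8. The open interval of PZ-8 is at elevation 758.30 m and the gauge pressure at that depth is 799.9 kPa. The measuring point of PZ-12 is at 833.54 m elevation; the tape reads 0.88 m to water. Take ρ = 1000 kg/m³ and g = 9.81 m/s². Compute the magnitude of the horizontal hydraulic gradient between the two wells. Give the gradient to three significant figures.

i ≈ 0.00322

Pressure head at PZ-8: ψ = P/(ρg) = 799.9×1000 / (1000 × 9.81) = 81.54 m.
Total head at PZ-8: h = z + ψ = 758.30 + 81.54 = 839.84 m.
Total head at PZ-12: h = 833.54 − 0.88 = 832.66 m.
Head difference: h(PZ-8) − h(PZ-12) = 839.84 − 832.66 = 7.18 m.
Hydraulic gradient: i = |Δh| / L = 7.18 / 2233 = 0.00322.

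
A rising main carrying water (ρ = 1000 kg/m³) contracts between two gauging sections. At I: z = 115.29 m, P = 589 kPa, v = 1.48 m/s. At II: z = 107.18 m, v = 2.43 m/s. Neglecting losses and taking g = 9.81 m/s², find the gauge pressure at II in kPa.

Pressure head at I: ψ₁ = P₁/(ρg) = 589×1000 / (1000 × 9.81) = 60.04 m.
Velocity heads: v₁²/2g = 1.48²/19.62 = 0.112 m; v₂²/2g = 2.43²/19.62 = 0.301 m.
Total head H = z₁ + ψ₁ + v₁²/2g = 115.29 + 60.04 + 0.112 = 175.44 m.
ψ₂ = H − z₂ − v₂²/2g = 175.44 − 107.18 − 0.301 = 67.96 m.
P₂ = ρgψ₂ = 1000 × 9.81 × 67.96 ≈ 667 kPa.

P₂ ≈ 667 kPa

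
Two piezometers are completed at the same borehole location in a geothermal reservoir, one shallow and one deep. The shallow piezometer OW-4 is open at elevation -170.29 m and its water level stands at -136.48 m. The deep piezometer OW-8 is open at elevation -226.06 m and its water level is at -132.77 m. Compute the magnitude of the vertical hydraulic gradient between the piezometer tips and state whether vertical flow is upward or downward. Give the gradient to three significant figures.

Total head at OW-4: h = -136.48 m (water level in the standpipe).
Total head at OW-8: h = -132.77 m.
Δh = h(OW-4) − h(OW-8) = -136.48 − (-132.77) = -3.71 m.
Vertical separation Δz = -170.29 − (-226.06) = 55.77 m.
|i_v| = |Δh| / Δz = 3.71 / 55.77 = 0.0665.
Head is higher in the deep piezometer, so vertical flow is upward (discharge condition).

|i_v| ≈ 0.0665; vertical flow is upward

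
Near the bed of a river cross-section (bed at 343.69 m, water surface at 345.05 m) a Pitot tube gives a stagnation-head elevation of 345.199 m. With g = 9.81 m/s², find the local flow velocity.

v ≈ 1.71 m/s

Near the bed, under hydrostatic conditions, the piezometric head (z + ψ) equals the free-surface elevation, 345.05 m.
Velocity head = total − piezometric = 345.199 − 345.05 = 0.149 m.
v = √(2g·h_v) = √(2 × 9.81 × 0.149) = 1.71 m/s.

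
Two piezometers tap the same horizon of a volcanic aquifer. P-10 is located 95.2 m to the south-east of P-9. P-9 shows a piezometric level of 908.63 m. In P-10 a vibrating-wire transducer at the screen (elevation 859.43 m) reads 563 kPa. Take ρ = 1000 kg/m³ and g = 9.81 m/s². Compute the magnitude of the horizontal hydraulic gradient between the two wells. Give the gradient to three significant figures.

i ≈ 0.0860

Total head at P-9: h = 908.63 m (water level in the piezometer is the total head).
Pressure head at P-10: ψ = P/(ρg) = 563×1000 / (1000 × 9.81) = 57.39 m.
Total head at P-10: h = z + ψ = 859.43 + 57.39 = 916.82 m.
Head difference: h(P-9) − h(P-10) = 908.63 − 916.82 = -8.19 m.
Hydraulic gradient: i = |Δh| / L = 8.19 / 95.2 = 0.0860.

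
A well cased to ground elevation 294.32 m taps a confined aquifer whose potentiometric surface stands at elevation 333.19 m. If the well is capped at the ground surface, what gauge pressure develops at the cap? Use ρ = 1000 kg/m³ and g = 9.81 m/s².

Head above the cap: Δh = 333.19 − 294.32 = 38.87 m.
P = ρgΔh = 1000 × 9.81 × 38.87 = 381315 Pa ≈ 381 kPa.

P ≈ 381 kPa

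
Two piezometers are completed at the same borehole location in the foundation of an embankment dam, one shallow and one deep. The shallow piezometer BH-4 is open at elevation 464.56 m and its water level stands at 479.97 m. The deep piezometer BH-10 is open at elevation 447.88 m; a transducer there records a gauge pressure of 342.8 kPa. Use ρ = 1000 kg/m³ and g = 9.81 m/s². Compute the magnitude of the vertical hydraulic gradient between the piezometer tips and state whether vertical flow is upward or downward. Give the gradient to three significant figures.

Total head at BH-4: h = 479.97 m (water level in the standpipe).
Pressure head at BH-10: ψ = P/(ρg) = 342.8×1000 / (1000 × 9.81) = 34.94 m.
Total head at BH-10: h = z + ψ = 447.88 + 34.94 = 482.82 m.
Δh = h(BH-4) − h(BH-10) = 479.97 − 482.82 = -2.85 m.
Vertical separation Δz = 464.56 − 447.88 = 16.68 m.
|i_v| = |Δh| / Δz = 2.85 / 16.68 = 0.171.
Head is higher in the deep piezometer, so vertical flow is upward (discharge condition).

|i_v| ≈ 0.171; vertical flow is upward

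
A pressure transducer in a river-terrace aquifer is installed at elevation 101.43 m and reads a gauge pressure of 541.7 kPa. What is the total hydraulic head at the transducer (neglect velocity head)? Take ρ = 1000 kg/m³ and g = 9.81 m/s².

ψ = P/(ρg) = 541.7×1000 / (1000 × 9.81) = 55.22 m.
h = z + ψ = 101.43 + 55.22 = 156.65 m.

h ≈ 156.65 m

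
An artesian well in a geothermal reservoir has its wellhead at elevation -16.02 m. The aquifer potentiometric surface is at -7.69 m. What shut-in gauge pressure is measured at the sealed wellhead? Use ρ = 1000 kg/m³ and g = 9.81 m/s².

P ≈ 81.7 kPa

Head above the cap: Δh = -7.69 − (-16.02) = 8.33 m.
P = ρgΔh = 1000 × 9.81 × 8.33 = 81717 Pa ≈ 81.7 kPa.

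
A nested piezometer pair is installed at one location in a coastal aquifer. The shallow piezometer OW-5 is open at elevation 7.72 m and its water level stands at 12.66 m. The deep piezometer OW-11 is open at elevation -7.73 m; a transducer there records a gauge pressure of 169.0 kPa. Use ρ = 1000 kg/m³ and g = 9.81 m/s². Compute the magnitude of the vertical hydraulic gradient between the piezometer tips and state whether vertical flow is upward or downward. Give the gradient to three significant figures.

Total head at OW-5: h = 12.66 m (water level in the standpipe).
Pressure head at OW-11: ψ = P/(ρg) = 169.0×1000 / (1000 × 9.81) = 17.23 m.
Total head at OW-11: h = z + ψ = -7.73 + 17.23 = 9.50 m.
Δh = h(OW-5) − h(OW-11) = 12.66 − 9.50 = 3.16 m.
Vertical separation Δz = 7.72 − (-7.73) = 15.45 m.
|i_v| = |Δh| / Δz = 3.16 / 15.45 = 0.205.
Head is higher in the shallow piezometer, so vertical flow is downward (recharge condition).

|i_v| ≈ 0.205; vertical flow is downward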